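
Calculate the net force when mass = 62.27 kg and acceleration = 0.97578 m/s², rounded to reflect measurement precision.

60.76 N

net force = 62.27 kg × 0.97578 m/s² = 60.7618206 N.
62.27 has 4 significant figures; 0.97578 has 5.
Division/multiplication keeps the fewest: 4 significant figures.
Rounded: 60.76 N.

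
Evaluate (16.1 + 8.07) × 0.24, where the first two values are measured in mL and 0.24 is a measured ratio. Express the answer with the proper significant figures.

16.1 mL + 8.07 mL = 24.17 mL; the sum is limited to 1 decimal place (3 s.f.).
Carrying full precision, 24.17 × 0.24 = 5.8008 mL; 0.24 has 2 s.f., so the result keeps min(3, 2) = 2 s.f.
Rounded to 2 significant figures: 5.8 mL.

5.8 mL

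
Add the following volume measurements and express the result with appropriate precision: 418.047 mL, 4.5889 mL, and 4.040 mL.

426.676 mL

418.047 mL + 4.5889 mL + 4.040 mL = 426.6759 mL.
Addition/subtraction keeps the fewest decimal places: 418.047 → 3 decimal places, 4.5889 → 4 decimal places, 4.040 → 3 decimal places; limit is 3.
Rounded to 3 decimal places: 426.676 mL.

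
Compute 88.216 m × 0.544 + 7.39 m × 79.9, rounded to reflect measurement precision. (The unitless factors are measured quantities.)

638 m

88.216 × 0.544 = 47.989504 → 48.0 m (3 s.f., last digit at the 10^-1 place).
7.39 × 79.9 = 590.461 → 590. m (3 s.f., last digit at the 10^0 place).
Sum: 638.450504 m; keep the coarser place, 10^0.
Result: 638 m.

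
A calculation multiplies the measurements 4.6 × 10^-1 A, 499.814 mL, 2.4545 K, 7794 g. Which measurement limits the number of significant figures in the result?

4.6 × 10^-1 A → 2 s.f.; 499.814 mL → 6 s.f.; 2.4545 K → 5 s.f.; 7794 g → 4 s.f.
The fewest is 2 significant figures, from 4.6 × 10^-1 A.

4.6 × 10^-1 A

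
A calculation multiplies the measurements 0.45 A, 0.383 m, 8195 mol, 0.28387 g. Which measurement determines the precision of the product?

0.45 A → 2 s.f.; 0.383 m → 3 s.f.; 8195 mol → 4 s.f.; 0.28387 g → 5 s.f.
The fewest is 2 significant figures, from 0.45 A.

0.45 A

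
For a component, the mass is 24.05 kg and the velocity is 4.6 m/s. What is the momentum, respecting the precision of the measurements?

1.1 × 10² kg·m/s

momentum = 24.05 kg × 4.6 m/s = 110.63 kg·m/s.
24.05 has 4 significant figures; 4.6 has 2.
Division/multiplication keeps the fewest: 2 significant figures.
Rounded: 1.1 × 10² kg·m/s.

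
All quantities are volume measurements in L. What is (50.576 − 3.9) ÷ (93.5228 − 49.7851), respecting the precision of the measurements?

50.576 − 3.9 = 46.676, limited to 1 d.p. → 3 s.f.; 93.5228 − 49.7851 = 43.7377, limited to 4 d.p. → 6 s.f.
Carrying full precision, 46.676 ÷ 43.7377 = 1.06718003004…; keep min(3, 6) = 3 s.f.
Rounded to 3 significant figures: 1.07.

1.07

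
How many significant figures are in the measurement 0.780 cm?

0.780: leading zeros are not significant; trailing zeros after a decimal point are significant.

3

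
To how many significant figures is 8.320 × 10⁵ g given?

8.320 × 10⁵: in scientific notation every digit of the coefficient is significant.

4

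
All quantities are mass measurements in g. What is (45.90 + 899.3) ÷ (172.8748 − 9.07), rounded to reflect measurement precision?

5.770

45.90 + 899.3 = 945.20, limited to 1 d.p. → 4 s.f.; 172.8748 − 9.07 = 163.8048, limited to 2 d.p. → 5 s.f.
Carrying full precision, 945.20 ÷ 163.8048 = 5.77028267792…; keep min(4, 5) = 4 s.f.
Rounded to 4 significant figures: 5.770.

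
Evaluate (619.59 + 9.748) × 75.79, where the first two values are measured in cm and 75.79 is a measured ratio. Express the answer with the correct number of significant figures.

619.59 cm + 9.748 cm = 629.338 cm; the sum is limited to 2 decimal places (5 s.f.).
Carrying full precision, 629.338 × 75.79 = 47697.52702 cm; 75.79 has 4 s.f., so the result keeps min(5, 4) = 4 s.f.
Rounded to 4 significant figures: 4.770 × 10⁴ cm.

4.770 × 10⁴ cm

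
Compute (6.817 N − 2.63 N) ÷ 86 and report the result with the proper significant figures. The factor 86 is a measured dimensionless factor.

6.817 N − 2.63 N = 4.187 N; the difference is limited to 2 decimal places (3 s.f.).
Carrying full precision, 4.187 ÷ 86 = 0.0486860465116… N; 86 has 2 s.f., so the result keeps min(3, 2) = 2 s.f.
Rounded to 2 significant figures: 0.049 N.

0.049 N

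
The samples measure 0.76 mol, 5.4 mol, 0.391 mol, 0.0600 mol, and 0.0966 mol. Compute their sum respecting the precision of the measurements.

0.76 mol + 5.4 mol + 0.391 mol + 0.0600 mol + 0.0966 mol = 6.7076 mol.
Addition/subtraction keeps the fewest decimal places: 0.76 → 2 decimal places, 5.4 → 1 decimal place, 0.391 → 3 decimal places, 0.0600 → 4 decimal places, 0.0966 → 4 decimal places; limit is 1.
Rounded to 1 decimal place: 6.7 mol.

6.7 mol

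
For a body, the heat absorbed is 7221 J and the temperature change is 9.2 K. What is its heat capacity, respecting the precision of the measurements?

heat capacity = 7221 J ÷ 9.2 K = 784.891304348… J/K.
7221 has 4 significant figures; 9.2 has 2.
Division/multiplication keeps the fewest: 2 significant figures.
Rounded: 7.8 × 10² J/K.

7.8 × 10² J/K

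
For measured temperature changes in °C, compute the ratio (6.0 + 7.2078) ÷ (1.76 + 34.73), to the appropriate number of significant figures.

3.62 × 10^-1

6.0 + 7.2078 = 13.2078, limited to 1 d.p. → 3 s.f.; 1.76 + 34.73 = 36.49, limited to 2 d.p. → 4 s.f.
Carrying full precision, 13.2078 ÷ 36.49 = 0.361956700466…; keep min(3, 4) = 3 s.f.
Rounded to 3 significant figures: 3.62 × 10^-1.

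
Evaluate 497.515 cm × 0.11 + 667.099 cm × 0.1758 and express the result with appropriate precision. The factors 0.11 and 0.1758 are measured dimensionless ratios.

172 cm

497.515 × 0.11 = 54.72665 → 55 cm (2 s.f., last digit at the 10^0 place).
667.099 × 0.1758 = 117.2760042 → 1.173 × 10² cm (4 s.f., last digit at the 10^-1 place).
Sum: 172.0026542 cm; keep the coarser place, 10^0.
Result: 172 cm.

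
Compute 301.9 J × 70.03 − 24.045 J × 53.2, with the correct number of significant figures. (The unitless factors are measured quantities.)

301.9 × 70.03 = 21142.057 → 2.114 × 10⁴ J (4 s.f., last digit at the 10^1 place).
24.045 × 53.2 = 1279.194 → 1.28 × 10³ J (3 s.f., last digit at the 10^1 place).
Difference: 19862.863 J; keep the coarser place, 10^1.
Result: 1.986 × 10⁴ J.

1.986 × 10⁴ J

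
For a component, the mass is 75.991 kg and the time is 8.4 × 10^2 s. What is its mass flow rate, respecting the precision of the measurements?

0.090 kg/s

mass flow rate = 75.991 kg ÷ 8.4 × 10^2 s = 0.0904654761905… kg/s.
75.991 has 5 significant figures; 8.4 × 10^2 has 2.
Division/multiplication keeps the fewest: 2 significant figures.
Rounded: 0.090 kg/s.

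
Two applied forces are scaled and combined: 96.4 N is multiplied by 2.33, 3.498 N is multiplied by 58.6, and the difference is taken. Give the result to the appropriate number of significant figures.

96.4 × 2.33 = 224.612 → 225 N (3 s.f., last digit at the 10^0 place).
3.498 × 58.6 = 204.9828 → 205 N (3 s.f., last digit at the 10^0 place).
Difference: 19.6292 N; keep the coarser place, 10^0.
Result: 20. N.

20. N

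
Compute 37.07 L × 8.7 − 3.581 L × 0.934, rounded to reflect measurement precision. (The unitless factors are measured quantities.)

37.07 × 8.7 = 322.509 → 3.2 × 10² L (2 s.f., last digit at the 10^1 place).
3.581 × 0.934 = 3.344654 → 3.34 L (3 s.f., last digit at the 10^-2 place).
Difference: 319.164346 L; keep the coarser place, 10^1.
Result: 3.2 × 10² L.

3.2 × 10² L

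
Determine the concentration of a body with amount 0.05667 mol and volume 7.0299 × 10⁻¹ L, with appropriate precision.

0.08061 mol/L

concentration = 0.05667 mol ÷ 7.0299 × 10⁻¹ L = 0.080612810993… mol/L.
0.05667 has 4 significant figures; 7.0299 × 10⁻¹ has 5.
Division/multiplication keeps the fewest: 4 significant figures.
Rounded: 0.08061 mol/L.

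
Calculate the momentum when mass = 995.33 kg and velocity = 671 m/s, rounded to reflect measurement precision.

momentum = 995.33 kg × 671 m/s = 667866.43 kg·m/s.
995.33 has 5 significant figures; 671 has 3.
Division/multiplication keeps the fewest: 3 significant figures.
Rounded: 6.68 × 10⁵ kg·m/s.

6.68 × 10⁵ kg·m/s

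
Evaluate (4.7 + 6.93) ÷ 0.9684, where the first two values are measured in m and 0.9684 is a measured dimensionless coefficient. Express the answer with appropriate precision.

12.0 m

4.7 m + 6.93 m = 11.63 m; the sum is limited to 1 decimal place (3 s.f.).
Carrying full precision, 11.63 ÷ 0.9684 = 12.0095002065… m; 0.9684 has 4 s.f., so the result keeps min(3, 4) = 3 s.f.
Rounded to 3 significant figures: 12.0 m.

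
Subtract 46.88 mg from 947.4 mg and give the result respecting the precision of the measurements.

947.4 mg − 46.88 mg = 900.52 mg.
Addition/subtraction keeps the fewest decimal places: 947.4 → 1 decimal place, 46.88 → 2 decimal places; limit is 1.
Rounded to 1 decimal place: 900.5 mg.

900.5 mg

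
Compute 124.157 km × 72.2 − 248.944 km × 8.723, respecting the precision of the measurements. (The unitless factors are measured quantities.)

6.79 × 10³ km

124.157 × 72.2 = 8964.1354 → 8.96 × 10³ km (3 s.f., last digit at the 10^1 place).
248.944 × 8.723 = 2171.538512 → 2172 km (4 s.f., last digit at the 10^0 place).
Difference: 6792.596888 km; keep the coarser place, 10^1.
Result: 6.79 × 10³ km.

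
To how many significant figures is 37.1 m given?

3

37.1: every digit is nonzero and significant.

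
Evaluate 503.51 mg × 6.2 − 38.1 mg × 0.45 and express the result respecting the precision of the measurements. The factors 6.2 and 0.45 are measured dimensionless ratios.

3.1 × 10^3 mg

503.51 × 6.2 = 3121.762 → 3.1 × 10^3 mg (2 s.f., last digit at the 10^2 place).
38.1 × 0.45 = 17.145 → 17 mg (2 s.f., last digit at the 10^0 place).
Difference: 3104.617 mg; keep the coarser place, 10^2.
Result: 3.1 × 10^3 mg.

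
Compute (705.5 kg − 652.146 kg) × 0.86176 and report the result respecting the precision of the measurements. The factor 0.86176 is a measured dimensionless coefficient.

705.5 kg − 652.146 kg = 53.354 kg; the difference is limited to 1 decimal place (3 s.f.).
Carrying full precision, 53.354 × 0.86176 = 45.97834304 kg; 0.86176 has 5 s.f., so the result keeps min(3, 5) = 3 s.f.
Rounded to 3 significant figures: 46.0 kg.

46.0 kg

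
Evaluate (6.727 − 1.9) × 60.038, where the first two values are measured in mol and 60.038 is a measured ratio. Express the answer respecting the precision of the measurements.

2.9 × 10^2 mol

6.727 mol − 1.9 mol = 4.827 mol; the difference is limited to 1 decimal place (2 s.f.).
Carrying full precision, 4.827 × 60.038 = 289.803426 mol; 60.038 has 5 s.f., so the result keeps min(2, 5) = 2 s.f.
Rounded to 2 significant figures: 2.9 × 10^2 mol.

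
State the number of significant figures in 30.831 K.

30.831: zeros between nonzero digits are significant.

5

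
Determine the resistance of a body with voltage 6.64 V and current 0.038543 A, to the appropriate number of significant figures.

172 Ω

resistance = 6.64 V ÷ 0.038543 A = 172.275121293… Ω.
6.64 has 3 significant figures; 0.038543 has 5.
Division/multiplication keeps the fewest: 3 significant figures.
Rounded: 172 Ω.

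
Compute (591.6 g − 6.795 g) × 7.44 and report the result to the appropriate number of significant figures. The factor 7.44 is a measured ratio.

4.35 × 10^3 g

591.6 g − 6.795 g = 584.805 g; the difference is limited to 1 decimal place (4 s.f.).
Carrying full precision, 584.805 × 7.44 = 4350.9492 g; 7.44 has 3 s.f., so the result keeps min(4, 3) = 3 s.f.
Rounded to 3 significant figures: 4.35 × 10^3 g.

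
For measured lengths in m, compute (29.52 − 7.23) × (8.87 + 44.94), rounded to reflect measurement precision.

1199 m²

29.52 − 7.23 = 22.29, limited to 2 d.p. → 4 s.f.; 8.87 + 44.94 = 53.81, limited to 2 d.p. → 4 s.f.
Carrying full precision, 22.29 × 53.81 = 1199.4249; keep min(4, 4) = 4 s.f.
Rounded to 4 significant figures: 1199 m².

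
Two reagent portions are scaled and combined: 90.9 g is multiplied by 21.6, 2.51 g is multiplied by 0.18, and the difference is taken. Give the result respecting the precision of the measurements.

1.96 × 10^3 g

90.9 × 21.6 = 1963.44 → 1.96 × 10^3 g (3 s.f., last digit at the 10^1 place).
2.51 × 0.18 = 0.4518 → 0.45 g (2 s.f., last digit at the 10^-2 place).
Difference: 1962.9882 g; keep the coarser place, 10^1.
Result: 1.96 × 10^3 g.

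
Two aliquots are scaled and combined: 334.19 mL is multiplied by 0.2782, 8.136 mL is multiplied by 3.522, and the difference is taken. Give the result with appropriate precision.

334.19 × 0.2782 = 92.971658 → 92.97 mL (4 s.f., last digit at the 10^-2 place).
8.136 × 3.522 = 28.654992 → 28.65 mL (4 s.f., last digit at the 10^-2 place).
Difference: 64.316666 mL; keep the coarser place, 10^-2.
Result: 64.32 mL.

64.32 mL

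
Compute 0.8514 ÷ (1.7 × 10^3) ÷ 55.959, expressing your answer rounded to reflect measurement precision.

0.8514 ÷ (1.7 × 10^3) ÷ 55.959 = 0.00000894982986493…
Multiplication/division keeps the fewest significant figures: 0.8514 → 4 s.f., 1.7 × 10^3 → 2 s.f., 55.959 → 5 s.f.; limit is 2.
Rounded to 2 significant figures: 8.9 × 10^-6.

8.9 × 10^-6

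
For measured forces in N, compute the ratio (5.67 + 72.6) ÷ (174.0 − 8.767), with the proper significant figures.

5.67 + 72.6 = 78.27, limited to 1 d.p. → 3 s.f.; 174.0 − 8.767 = 165.233, limited to 1 d.p. → 4 s.f.
Carrying full precision, 78.27 ÷ 165.233 = 0.473694721999…; keep min(3, 4) = 3 s.f.
Rounded to 3 significant figures: 0.474.

0.474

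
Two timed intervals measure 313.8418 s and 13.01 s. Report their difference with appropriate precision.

313.8418 s − 13.01 s = 300.8318 s.
Addition/subtraction keeps the fewest decimal places: 313.8418 → 4 decimal places, 13.01 → 2 decimal places; limit is 2.
Rounded to 2 decimal places: 300.83 s.

300.83 s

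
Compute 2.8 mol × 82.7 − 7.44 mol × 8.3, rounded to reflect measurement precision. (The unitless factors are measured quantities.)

2.8 × 82.7 = 231.56 → 2.3 × 10² mol (2 s.f., last digit at the 10^1 place).
7.44 × 8.3 = 61.752 → 62 mol (2 s.f., last digit at the 10^0 place).
Difference: 169.808 mol; keep the coarser place, 10^1.
Result: 1.7 × 10² mol.

1.7 × 10² mol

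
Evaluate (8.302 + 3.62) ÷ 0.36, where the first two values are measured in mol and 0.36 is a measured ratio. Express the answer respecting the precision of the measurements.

33 mol

8.302 mol + 3.62 mol = 11.922 mol; the sum is limited to 2 decimal places (4 s.f.).
Carrying full precision, 11.922 ÷ 0.36 = 33.1166666667… mol; 0.36 has 2 s.f., so the result keeps min(4, 2) = 2 s.f.
Rounded to 2 significant figures: 33 mol.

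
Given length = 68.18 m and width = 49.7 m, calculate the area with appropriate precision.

area = 68.18 m × 49.7 m = 3388.546 m².
68.18 has 4 significant figures; 49.7 has 3.
Division/multiplication keeps the fewest: 3 significant figures.
Rounded: 3.39 × 10³ m².

3.39 × 10³ m²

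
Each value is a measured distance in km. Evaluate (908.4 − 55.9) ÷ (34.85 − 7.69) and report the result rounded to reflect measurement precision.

31.39

908.4 − 55.9 = 852.5, limited to 1 d.p. → 4 s.f.; 34.85 − 7.69 = 27.16, limited to 2 d.p. → 4 s.f.
Carrying full precision, 852.5 ÷ 27.16 = 31.3880706922…; keep min(4, 4) = 4 s.f.
Rounded to 4 significant figures: 31.39.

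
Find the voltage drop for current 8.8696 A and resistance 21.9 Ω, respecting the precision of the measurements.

voltage drop = 8.8696 A × 21.9 Ω = 194.24424 V.
8.8696 has 5 significant figures; 21.9 has 3.
Division/multiplication keeps the fewest: 3 significant figures.
Rounded: 1.94 × 10^2 V.

1.94 × 10^2 V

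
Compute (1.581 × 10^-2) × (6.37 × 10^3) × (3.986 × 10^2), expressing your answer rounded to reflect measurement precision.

(1.581 × 10^-2) × (6.37 × 10^3) × (3.986 × 10^2) = 40142.88642
Multiplication/division keeps the fewest significant figures: 1.581 × 10^-2 → 4 s.f., 6.37 × 10^3 → 3 s.f., 3.986 × 10^2 → 4 s.f.; limit is 3.
Rounded to 3 significant figures: 4.01 × 10^4.

4.01 × 10^4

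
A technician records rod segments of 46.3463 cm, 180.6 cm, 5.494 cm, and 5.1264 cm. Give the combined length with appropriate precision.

46.3463 cm + 180.6 cm + 5.494 cm + 5.1264 cm = 237.5667 cm.
Addition/subtraction keeps the fewest decimal places: 46.3463 → 4 decimal places, 180.6 → 1 decimal place, 5.494 → 3 decimal places, 5.1264 → 4 decimal places; limit is 1.
Rounded to 1 decimal place: 237.6 cm.

237.6 cm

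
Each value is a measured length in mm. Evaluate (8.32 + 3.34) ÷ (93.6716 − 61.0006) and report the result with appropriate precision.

8.32 + 3.34 = 11.66, limited to 2 d.p. → 4 s.f.; 93.6716 − 61.0006 = 32.6710, limited to 4 d.p. → 6 s.f.
Carrying full precision, 11.66 ÷ 32.6710 = 0.356891432769…; keep min(4, 6) = 4 s.f.
Rounded to 4 significant figures: 0.3569.

0.3569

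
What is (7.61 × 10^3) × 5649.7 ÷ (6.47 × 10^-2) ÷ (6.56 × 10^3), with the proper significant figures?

(7.61 × 10^3) × 5649.7 ÷ (6.47 × 10^-2) ÷ (6.56 × 10^3) = 101298.245655…
Multiplication/division keeps the fewest significant figures: 7.61 × 10^3 → 3 s.f., 5649.7 → 5 s.f., 6.47 × 10^-2 → 3 s.f., 6.56 × 10^3 → 3 s.f.; limit is 3.
Rounded to 3 significant figures: 1.01 × 10^5.

1.01 × 10^5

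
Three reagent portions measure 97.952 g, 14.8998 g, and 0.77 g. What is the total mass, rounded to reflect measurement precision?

97.952 g + 14.8998 g + 0.77 g = 113.6218 g.
Addition/subtraction keeps the fewest decimal places: 97.952 → 3 decimal places, 14.8998 → 4 decimal places, 0.77 → 2 decimal places; limit is 2.
Rounded to 2 decimal places: 113.62 g.

113.62 g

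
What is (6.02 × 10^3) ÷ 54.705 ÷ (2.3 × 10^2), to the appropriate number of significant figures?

0.48

(6.02 × 10^3) ÷ 54.705 ÷ (2.3 × 10^2) = 0.478455589863…
Multiplication/division keeps the fewest significant figures: 6.02 × 10^3 → 3 s.f., 54.705 → 5 s.f., 2.3 × 10^2 → 2 s.f.; limit is 2.
Rounded to 2 significant figures: 0.48.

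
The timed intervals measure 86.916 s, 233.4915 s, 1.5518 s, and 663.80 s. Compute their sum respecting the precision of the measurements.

86.916 s + 233.4915 s + 1.5518 s + 663.80 s = 985.7593 s.
Addition/subtraction keeps the fewest decimal places: 86.916 → 3 decimal places, 233.4915 → 4 decimal places, 1.5518 → 4 decimal places, 663.80 → 2 decimal places; limit is 2.
Rounded to 2 decimal places: 985.76 s.

985.76 s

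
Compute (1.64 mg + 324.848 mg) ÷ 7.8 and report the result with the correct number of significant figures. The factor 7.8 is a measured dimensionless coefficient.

1.64 mg + 324.848 mg = 326.488 mg; the sum is limited to 2 decimal places (5 s.f.).
Carrying full precision, 326.488 ÷ 7.8 = 41.8574358974… mg; 7.8 has 2 s.f., so the result keeps min(5, 2) = 2 s.f.
Rounded to 2 significant figures: 42 mg.

42 mg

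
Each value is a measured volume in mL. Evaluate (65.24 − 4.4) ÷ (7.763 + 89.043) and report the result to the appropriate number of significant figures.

65.24 − 4.4 = 60.84, limited to 1 d.p. → 3 s.f.; 7.763 + 89.043 = 96.806, limited to 3 d.p. → 5 s.f.
Carrying full precision, 60.84 ÷ 96.806 = 0.628473441729…; keep min(3, 5) = 3 s.f.
Rounded to 3 significant figures: 0.628.

0.628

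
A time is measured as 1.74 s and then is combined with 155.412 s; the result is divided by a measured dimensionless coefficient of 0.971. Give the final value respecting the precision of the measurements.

162 s

1.74 s + 155.412 s = 157.152 s; the sum is limited to 2 decimal places (5 s.f.).
Carrying full precision, 157.152 ÷ 0.971 = 161.845520082… s; 0.971 has 3 s.f., so the result keeps min(5, 3) = 3 s.f.
Rounded to 3 significant figures: 162 s.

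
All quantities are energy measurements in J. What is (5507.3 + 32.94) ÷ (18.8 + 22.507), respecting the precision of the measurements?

5507.3 + 32.94 = 5540.24, limited to 1 d.p. → 5 s.f.; 18.8 + 22.507 = 41.307, limited to 1 d.p. → 3 s.f.
Carrying full precision, 5540.24 ÷ 41.307 = 134.123514174…; keep min(5, 3) = 3 s.f.
Rounded to 3 significant figures: 134.

134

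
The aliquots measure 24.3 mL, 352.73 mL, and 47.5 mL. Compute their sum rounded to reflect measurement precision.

24.3 mL + 352.73 mL + 47.5 mL = 424.53 mL.
Addition/subtraction keeps the fewest decimal places: 24.3 → 1 decimal place, 352.73 → 2 decimal places, 47.5 → 1 decimal place; limit is 1.
Rounded to 1 decimal place: 424.5 mL.

424.5 mL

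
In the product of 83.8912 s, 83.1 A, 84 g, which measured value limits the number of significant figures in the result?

84 g

83.8912 s → 6 s.f.; 83.1 A → 3 s.f.; 84 g → 2 s.f.
The fewest is 2 significant figures, from 84 g.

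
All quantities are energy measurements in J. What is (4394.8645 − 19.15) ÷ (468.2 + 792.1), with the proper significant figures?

3.4720

4394.8645 − 19.15 = 4375.7145, limited to 2 d.p. → 6 s.f.; 468.2 + 792.1 = 1260.3, limited to 1 d.p. → 5 s.f.
Carrying full precision, 4375.7145 ÷ 1260.3 = 3.47196262795…; keep min(6, 5) = 5 s.f.
Rounded to 5 significant figures: 3.4720.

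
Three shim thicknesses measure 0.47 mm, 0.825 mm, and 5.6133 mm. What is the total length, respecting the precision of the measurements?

6.91 mm

0.47 mm + 0.825 mm + 5.6133 mm = 6.9083 mm.
Addition/subtraction keeps the fewest decimal places: 0.47 → 2 decimal places, 0.825 → 3 decimal places, 5.6133 → 4 decimal places; limit is 2.
Rounded to 2 decimal places: 6.91 mm.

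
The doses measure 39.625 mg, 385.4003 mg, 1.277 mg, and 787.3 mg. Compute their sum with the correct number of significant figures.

39.625 mg + 385.4003 mg + 1.277 mg + 787.3 mg = 1213.6023 mg.
Addition/subtraction keeps the fewest decimal places: 39.625 → 3 decimal places, 385.4003 → 4 decimal places, 1.277 → 3 decimal places, 787.3 → 1 decimal place; limit is 1.
Rounded to 1 decimal place: 1213.6 mg.

1213.6 mg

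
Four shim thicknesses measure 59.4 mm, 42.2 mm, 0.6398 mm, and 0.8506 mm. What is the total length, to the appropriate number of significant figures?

59.4 mm + 42.2 mm + 0.6398 mm + 0.8506 mm = 103.0904 mm.
Addition/subtraction keeps the fewest decimal places: 59.4 → 1 decimal place, 42.2 → 1 decimal place, 0.6398 → 4 decimal places, 0.8506 → 4 decimal places; limit is 1.
Rounded to 1 decimal place: 103.1 mm.

103.1 mm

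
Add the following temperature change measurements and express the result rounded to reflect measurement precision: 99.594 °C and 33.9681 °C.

133.562 °C

99.594 °C + 33.9681 °C = 133.5621 °C.
Addition/subtraction keeps the fewest decimal places: 99.594 → 3 decimal places, 33.9681 → 4 decimal places; limit is 3.
Rounded to 3 decimal places: 133.562 °C.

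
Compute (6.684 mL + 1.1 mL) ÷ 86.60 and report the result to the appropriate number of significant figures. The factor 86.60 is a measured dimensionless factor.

0.090 mL

6.684 mL + 1.1 mL = 7.784 mL; the sum is limited to 1 decimal place (2 s.f.).
Carrying full precision, 7.784 ÷ 86.60 = 0.0898845265589… mL; 86.60 has 4 s.f., so the result keeps min(2, 4) = 2 s.f.
Rounded to 2 significant figures: 0.090 mL.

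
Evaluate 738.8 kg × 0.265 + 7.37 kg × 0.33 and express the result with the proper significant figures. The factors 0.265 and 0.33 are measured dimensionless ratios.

198 kg

738.8 × 0.265 = 195.782 → 196 kg (3 s.f., last digit at the 10^0 place).
7.37 × 0.33 = 2.4321 → 2.4 kg (2 s.f., last digit at the 10^-1 place).
Sum: 198.2141 kg; keep the coarser place, 10^0.
Result: 198 kg.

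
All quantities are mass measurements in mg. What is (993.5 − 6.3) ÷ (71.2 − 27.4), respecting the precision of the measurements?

22.5

993.5 − 6.3 = 987.2, limited to 1 d.p. → 4 s.f.; 71.2 − 27.4 = 43.8, limited to 1 d.p. → 3 s.f.
Carrying full precision, 987.2 ÷ 43.8 = 22.5388127854…; keep min(4, 3) = 3 s.f.
Rounded to 3 significant figures: 22.5.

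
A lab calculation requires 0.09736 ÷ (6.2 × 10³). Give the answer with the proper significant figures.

0.09736 ÷ (6.2 × 10³) = 0.0000157032258065…
Multiplication/division keeps the fewest significant figures: 0.09736 → 4 s.f., 6.2 × 10³ → 2 s.f.; limit is 2.
Rounded to 2 significant figures: 1.6 × 10⁻⁵.

1.6 × 10⁻⁵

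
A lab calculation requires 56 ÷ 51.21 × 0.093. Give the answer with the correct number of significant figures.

56 ÷ 51.21 × 0.093 = 0.101698886936…
Multiplication/division keeps the fewest significant figures: 56 → 2 s.f., 51.21 → 4 s.f., 0.093 → 2 s.f.; limit is 2.
Rounded to 2 significant figures: 0.10.

0.10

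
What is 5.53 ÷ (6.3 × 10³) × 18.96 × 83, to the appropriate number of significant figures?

5.53 ÷ (6.3 × 10³) × 18.96 × 83 = 1.38134133333…
Multiplication/division keeps the fewest significant figures: 5.53 → 3 s.f., 6.3 × 10³ → 2 s.f., 18.96 → 4 s.f., 83 → 2 s.f.; limit is 2.
Rounded to 2 significant figures: 1.4.

1.4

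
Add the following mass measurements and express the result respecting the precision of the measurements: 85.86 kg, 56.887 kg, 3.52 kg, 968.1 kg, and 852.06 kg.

1966.4 kg

85.86 kg + 56.887 kg + 3.52 kg + 968.1 kg + 852.06 kg = 1966.427 kg.
Addition/subtraction keeps the fewest decimal places: 85.86 → 2 decimal places, 56.887 → 3 decimal places, 3.52 → 2 decimal places, 968.1 → 1 decimal place, 852.06 → 2 decimal places; limit is 1.
Rounded to 1 decimal place: 1966.4 kg.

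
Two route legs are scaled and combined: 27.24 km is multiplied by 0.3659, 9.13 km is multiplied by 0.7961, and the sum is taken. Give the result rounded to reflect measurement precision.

27.24 × 0.3659 = 9.967116 → 9.967 km (4 s.f., last digit at the 10^-3 place).
9.13 × 0.7961 = 7.268393 → 7.27 km (3 s.f., last digit at the 10^-2 place).
Sum: 17.235509 km; keep the coarser place, 10^-2.
Result: 17.24 km.

17.24 km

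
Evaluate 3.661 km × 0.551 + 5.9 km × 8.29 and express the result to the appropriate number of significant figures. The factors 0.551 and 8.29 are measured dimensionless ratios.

51 km

3.661 × 0.551 = 2.017211 → 2.02 km (3 s.f., last digit at the 10^-2 place).
5.9 × 8.29 = 48.911 → 49 km (2 s.f., last digit at the 10^0 place).
Sum: 50.928211 km; keep the coarser place, 10^0.
Result: 51 km.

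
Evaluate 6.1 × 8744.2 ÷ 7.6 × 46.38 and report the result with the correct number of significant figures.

6.1 × 8744.2 ÷ 7.6 × 46.38 = 325512.049421…
Multiplication/division keeps the fewest significant figures: 6.1 → 2 s.f., 8744.2 → 5 s.f., 7.6 → 2 s.f., 46.38 → 4 s.f.; limit is 2.
Rounded to 2 significant figures: 3.3 × 10⁵.

3.3 × 10⁵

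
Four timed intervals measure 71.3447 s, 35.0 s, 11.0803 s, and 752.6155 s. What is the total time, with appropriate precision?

71.3447 s + 35.0 s + 11.0803 s + 752.6155 s = 870.0405 s.
Addition/subtraction keeps the fewest decimal places: 71.3447 → 4 decimal places, 35.0 → 1 decimal place, 11.0803 → 4 decimal places, 752.6155 → 4 decimal places; limit is 1.
Rounded to 1 decimal place: 870.0 s.

870.0 s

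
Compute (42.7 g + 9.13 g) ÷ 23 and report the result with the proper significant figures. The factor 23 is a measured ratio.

42.7 g + 9.13 g = 51.83 g; the sum is limited to 1 decimal place (3 s.f.).
Carrying full precision, 51.83 ÷ 23 = 2.25347826087… g; 23 has 2 s.f., so the result keeps min(3, 2) = 2 s.f.
Rounded to 2 significant figures: 2.3 g.

2.3 g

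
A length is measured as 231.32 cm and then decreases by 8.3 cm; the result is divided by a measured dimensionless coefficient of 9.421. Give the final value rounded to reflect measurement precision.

231.32 cm − 8.3 cm = 223.02 cm; the difference is limited to 1 decimal place (4 s.f.).
Carrying full precision, 223.02 ÷ 9.421 = 23.6726462159… cm; 9.421 has 4 s.f., so the result keeps min(4, 4) = 4 s.f.
Rounded to 4 significant figures: 23.67 cm.

23.67 cm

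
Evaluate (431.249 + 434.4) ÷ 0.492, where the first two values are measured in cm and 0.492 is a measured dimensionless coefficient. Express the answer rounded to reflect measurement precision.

1.76 × 10³ cm

431.249 cm + 434.4 cm = 865.649 cm; the sum is limited to 1 decimal place (4 s.f.).
Carrying full precision, 865.649 ÷ 0.492 = 1759.44918699… cm; 0.492 has 3 s.f., so the result keeps min(4, 3) = 3 s.f.
Rounded to 3 significant figures: 1.76 × 10³ cm.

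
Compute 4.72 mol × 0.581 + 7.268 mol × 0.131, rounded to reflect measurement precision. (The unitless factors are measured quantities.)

4.72 × 0.581 = 2.74232 → 2.74 mol (3 s.f., last digit at the 10^-2 place).
7.268 × 0.131 = 0.952108 → 0.952 mol (3 s.f., last digit at the 10^-3 place).
Sum: 3.694428 mol; keep the coarser place, 10^-2.
Result: 3.69 mol.

3.69 mol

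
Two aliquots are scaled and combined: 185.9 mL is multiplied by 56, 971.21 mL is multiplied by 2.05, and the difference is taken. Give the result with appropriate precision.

8 × 10^3 mL

185.9 × 56 = 10410.4 → 1.0 × 10^4 mL (2 s.f., last digit at the 10^3 place).
971.21 × 2.05 = 1990.9805 → 1.99 × 10^3 mL (3 s.f., last digit at the 10^1 place).
Difference: 8419.4195 mL; keep the coarser place, 10^3.
Result: 8 × 10^3 mL.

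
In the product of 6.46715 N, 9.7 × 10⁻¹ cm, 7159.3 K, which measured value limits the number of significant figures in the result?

9.7 × 10⁻¹ cm

6.46715 N → 6 s.f.; 9.7 × 10⁻¹ cm → 2 s.f.; 7159.3 K → 5 s.f.
The fewest is 2 significant figures, from 9.7 × 10⁻¹ cm.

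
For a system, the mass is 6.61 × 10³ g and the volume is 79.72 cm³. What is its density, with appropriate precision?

density = 6.61 × 10³ g ÷ 79.72 cm³ = 82.9152032112… g/cm³.
6.61 × 10³ has 3 significant figures; 79.72 has 4.
Division/multiplication keeps the fewest: 3 significant figures.
Rounded: 82.9 g/cm³.

82.9 g/cm³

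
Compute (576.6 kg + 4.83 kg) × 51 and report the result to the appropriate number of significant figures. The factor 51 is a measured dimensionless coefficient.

3.0 × 10^4 kg

576.6 kg + 4.83 kg = 581.43 kg; the sum is limited to 1 decimal place (4 s.f.).
Carrying full precision, 581.43 × 51 = 29652.93 kg; 51 has 2 s.f., so the result keeps min(4, 2) = 2 s.f.
Rounded to 2 significant figures: 3.0 × 10^4 kg.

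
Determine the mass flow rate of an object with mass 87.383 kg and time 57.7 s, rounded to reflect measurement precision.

1.51 kg/s

mass flow rate = 87.383 kg ÷ 57.7 s = 1.51443674177… kg/s.
87.383 has 5 significant figures; 57.7 has 3.
Division/multiplication keeps the fewest: 3 significant figures.
Rounded: 1.51 kg/s.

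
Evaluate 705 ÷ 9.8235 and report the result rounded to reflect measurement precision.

71.8

705 ÷ 9.8235 = 71.7666819362…
Multiplication/division keeps the fewest significant figures: 705 → 3 s.f., 9.8235 → 5 s.f.; limit is 3.
Rounded to 3 significant figures: 71.8.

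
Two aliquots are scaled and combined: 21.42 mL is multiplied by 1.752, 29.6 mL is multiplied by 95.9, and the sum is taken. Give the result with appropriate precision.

2.88 × 10³ mL

21.42 × 1.752 = 37.52784 → 37.53 mL (4 s.f., last digit at the 10^-2 place).
29.6 × 95.9 = 2838.64 → 2.84 × 10³ mL (3 s.f., last digit at the 10^1 place).
Sum: 2876.16784 mL; keep the coarser place, 10^1.
Result: 2.88 × 10³ mL.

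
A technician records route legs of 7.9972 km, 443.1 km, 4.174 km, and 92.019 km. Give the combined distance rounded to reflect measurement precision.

7.9972 km + 443.1 km + 4.174 km + 92.019 km = 547.2902 km.
Addition/subtraction keeps the fewest decimal places: 7.9972 → 4 decimal places, 443.1 → 1 decimal place, 4.174 → 3 decimal places, 92.019 → 3 decimal places; limit is 1.
Rounded to 1 decimal place: 547.3 km.

547.3 km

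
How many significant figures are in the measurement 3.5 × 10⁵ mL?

3.5 × 10⁵: in scientific notation every digit of the coefficient is significant.

2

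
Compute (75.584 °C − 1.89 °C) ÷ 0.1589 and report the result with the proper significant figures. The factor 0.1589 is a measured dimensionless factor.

75.584 °C − 1.89 °C = 73.694 °C; the difference is limited to 2 decimal places (4 s.f.).
Carrying full precision, 73.694 ÷ 0.1589 = 463.775959723… °C; 0.1589 has 4 s.f., so the result keeps min(4, 4) = 4 s.f.
Rounded to 4 significant figures: 463.8 °C.

463.8 °C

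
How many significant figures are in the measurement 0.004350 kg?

0.004350: leading zeros are not significant; trailing zeros after a decimal point are significant.

4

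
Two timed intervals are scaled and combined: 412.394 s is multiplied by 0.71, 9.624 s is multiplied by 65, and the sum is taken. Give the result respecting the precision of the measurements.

9.2 × 10^2 s

412.394 × 0.71 = 292.79974 → 2.9 × 10^2 s (2 s.f., last digit at the 10^1 place).
9.624 × 65 = 625.56 → 6.3 × 10^2 s (2 s.f., last digit at the 10^1 place).
Sum: 918.35974 s; keep the coarser place, 10^1.
Result: 9.2 × 10^2 s.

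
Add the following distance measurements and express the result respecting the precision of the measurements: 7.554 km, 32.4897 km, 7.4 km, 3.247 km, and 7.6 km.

7.554 km + 32.4897 km + 7.4 km + 3.247 km + 7.6 km = 58.2907 km.
Addition/subtraction keeps the fewest decimal places: 7.554 → 3 decimal places, 32.4897 → 4 decimal places, 7.4 → 1 decimal place, 3.247 → 3 decimal places, 7.6 → 1 decimal place; limit is 1.
Rounded to 1 decimal place: 58.3 km.

58.3 km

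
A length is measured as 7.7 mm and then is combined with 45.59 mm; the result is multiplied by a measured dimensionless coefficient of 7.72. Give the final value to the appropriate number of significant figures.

411 mm

7.7 mm + 45.59 mm = 53.29 mm; the sum is limited to 1 decimal place (3 s.f.).
Carrying full precision, 53.29 × 7.72 = 411.3988 mm; 7.72 has 3 s.f., so the result keeps min(3, 3) = 3 s.f.
Rounded to 3 significant figures: 411 mm.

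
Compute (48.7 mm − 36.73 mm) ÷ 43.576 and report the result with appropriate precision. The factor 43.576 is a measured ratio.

0.275 mm

48.7 mm − 36.73 mm = 11.97 mm; the difference is limited to 1 decimal place (3 s.f.).
Carrying full precision, 11.97 ÷ 43.576 = 0.27469249128… mm; 43.576 has 5 s.f., so the result keeps min(3, 5) = 3 s.f.
Rounded to 3 significant figures: 0.275 mm.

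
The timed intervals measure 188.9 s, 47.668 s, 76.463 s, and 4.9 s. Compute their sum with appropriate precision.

317.9 s

188.9 s + 47.668 s + 76.463 s + 4.9 s = 317.931 s.
Addition/subtraction keeps the fewest decimal places: 188.9 → 1 decimal place, 47.668 → 3 decimal places, 76.463 → 3 decimal places, 4.9 → 1 decimal place; limit is 1.
Rounded to 1 decimal place: 317.9 s.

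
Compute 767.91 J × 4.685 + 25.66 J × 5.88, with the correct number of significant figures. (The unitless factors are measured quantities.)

767.91 × 4.685 = 3597.65835 → 3598 J (4 s.f., last digit at the 10^0 place).
25.66 × 5.88 = 150.8808 → 151 J (3 s.f., last digit at the 10^0 place).
Sum: 3748.53915 J; keep the coarser place, 10^0.
Result: 3749 J.

3749 J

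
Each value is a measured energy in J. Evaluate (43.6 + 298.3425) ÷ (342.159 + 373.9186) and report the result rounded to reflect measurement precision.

43.6 + 298.3425 = 341.9425, limited to 1 d.p. → 4 s.f.; 342.159 + 373.9186 = 716.0776, limited to 3 d.p. → 6 s.f.
Carrying full precision, 341.9425 ÷ 716.0776 = 0.477521570288…; keep min(4, 6) = 4 s.f.
Rounded to 4 significant figures: 0.4775.

0.4775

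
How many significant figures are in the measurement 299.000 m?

6

299.000: trailing zeros after a decimal point are significant.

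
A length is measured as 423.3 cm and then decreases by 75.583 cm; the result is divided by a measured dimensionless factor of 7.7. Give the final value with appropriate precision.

45 cm

423.3 cm − 75.583 cm = 347.717 cm; the difference is limited to 1 decimal place (4 s.f.).
Carrying full precision, 347.717 ÷ 7.7 = 45.1580519481… cm; 7.7 has 2 s.f., so the result keeps min(4, 2) = 2 s.f.
Rounded to 2 significant figures: 45 cm.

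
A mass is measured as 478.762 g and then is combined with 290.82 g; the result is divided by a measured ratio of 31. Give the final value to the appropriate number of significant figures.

478.762 g + 290.82 g = 769.582 g; the sum is limited to 2 decimal places (5 s.f.).
Carrying full precision, 769.582 ÷ 31 = 24.8252258065… g; 31 has 2 s.f., so the result keeps min(5, 2) = 2 s.f.
Rounded to 2 significant figures: 25 g.

25 g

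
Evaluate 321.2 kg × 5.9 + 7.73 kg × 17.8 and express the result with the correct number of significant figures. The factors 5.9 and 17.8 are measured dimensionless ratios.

321.2 × 5.9 = 1895.08 → 1.9 × 10^3 kg (2 s.f., last digit at the 10^2 place).
7.73 × 17.8 = 137.594 → 138 kg (3 s.f., last digit at the 10^0 place).
Sum: 2032.674 kg; keep the coarser place, 10^2.
Result: 2.0 × 10^3 kg.

2.0 × 10^3 kg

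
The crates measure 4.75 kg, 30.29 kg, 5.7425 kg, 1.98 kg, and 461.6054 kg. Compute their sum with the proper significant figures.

4.75 kg + 30.29 kg + 5.7425 kg + 1.98 kg + 461.6054 kg = 504.3679 kg.
Addition/subtraction keeps the fewest decimal places: 4.75 → 2 decimal places, 30.29 → 2 decimal places, 5.7425 → 4 decimal places, 1.98 → 2 decimal places, 461.6054 → 4 decimal places; limit is 2.
Rounded to 2 decimal places: 5.0437 × 10^2 kg.

5.0437 × 10^2 kg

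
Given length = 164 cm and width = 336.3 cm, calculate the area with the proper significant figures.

area = 164 cm × 336.3 cm = 55153.2 cm².
164 has 3 significant figures; 336.3 has 4.
Division/multiplication keeps the fewest: 3 significant figures.
Rounded: 5.52 × 10^4 cm².

5.52 × 10^4 cm²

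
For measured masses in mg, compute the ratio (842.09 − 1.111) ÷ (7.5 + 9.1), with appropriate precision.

50.7

842.09 − 1.111 = 840.979, limited to 2 d.p. → 5 s.f.; 7.5 + 9.1 = 16.6, limited to 1 d.p. → 3 s.f.
Carrying full precision, 840.979 ÷ 16.6 = 50.6613855422…; keep min(5, 3) = 3 s.f.
Rounded to 3 significant figures: 50.7.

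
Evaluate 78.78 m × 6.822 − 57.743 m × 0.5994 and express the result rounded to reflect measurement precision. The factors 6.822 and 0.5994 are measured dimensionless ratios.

502.8 m

78.78 × 6.822 = 537.43716 → 537.4 m (4 s.f., last digit at the 10^-1 place).
57.743 × 0.5994 = 34.6111542 → 34.61 m (4 s.f., last digit at the 10^-2 place).
Difference: 502.8260058 m; keep the coarser place, 10^-1.
Result: 502.8 m.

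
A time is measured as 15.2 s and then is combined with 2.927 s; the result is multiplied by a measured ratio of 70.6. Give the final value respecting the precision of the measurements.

15.2 s + 2.927 s = 18.127 s; the sum is limited to 1 decimal place (3 s.f.).
Carrying full precision, 18.127 × 70.6 = 1279.7662 s; 70.6 has 3 s.f., so the result keeps min(3, 3) = 3 s.f.
Rounded to 3 significant figures: 1.28 × 10^3 s.

1.28 × 10^3 s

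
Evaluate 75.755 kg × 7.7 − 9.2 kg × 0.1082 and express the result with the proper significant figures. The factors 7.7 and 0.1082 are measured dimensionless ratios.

5.8 × 10^2 kg

75.755 × 7.7 = 583.3135 → 5.8 × 10^2 kg (2 s.f., last digit at the 10^1 place).
9.2 × 0.1082 = 0.99544 → 1.0 kg (2 s.f., last digit at the 10^-1 place).
Difference: 582.31806 kg; keep the coarser place, 10^1.
Result: 5.8 × 10^2 kg.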